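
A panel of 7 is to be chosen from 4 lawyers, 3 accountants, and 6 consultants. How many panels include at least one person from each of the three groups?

Unrestricted: C(13,7) = 1716 ways to pick any 7 of the 13.
Subtract selections that omit an entire group: no lawyers → C(9,7) = 36; no accountants → C(10,7) = 120; no consultants → C(7,7) = 1.
Add back selections omitting two groups (i.e. drawn from a single group): C(4,7) + C(3,7) + C(6,7) = 0.
By inclusion–exclusion: 1716 − 157 + 0 = 1559.

1559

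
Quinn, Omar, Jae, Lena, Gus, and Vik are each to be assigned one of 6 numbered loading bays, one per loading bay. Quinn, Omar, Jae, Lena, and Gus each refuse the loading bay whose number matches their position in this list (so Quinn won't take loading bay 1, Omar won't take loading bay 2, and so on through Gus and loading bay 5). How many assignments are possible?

Let Aᵢ (for 1 ≤ i ≤ 5) be the placements that put person i in their forbidden loading bay. Any j of these fix j positions, leaving (6−j)! ways to fill the rest, and there are C(5,j) ways to pick which j.
By inclusion–exclusion, the number of valid placements is Σ_{j=0}^{5} (−1)^j C(5,j)·(6−j)!.
Computing: 720 − 600 + 240 − 60 + 10 − 1 = 309.

309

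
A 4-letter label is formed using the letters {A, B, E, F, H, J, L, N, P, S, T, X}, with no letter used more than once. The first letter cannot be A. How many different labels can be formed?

10890

The first letter has 12−1 = 11 choices (anything except A).
The remaining 3 letters are filled from the other 11 symbols without repetition: 11 × 10 × 9 = 990.
Total: 11 × 990 = 10890.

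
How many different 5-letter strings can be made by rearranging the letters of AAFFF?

10

Letter multiplicities in AAFFF: A×2, F×3.
So there are 5! / (3!·2!) = 10 distinguishable arrangements.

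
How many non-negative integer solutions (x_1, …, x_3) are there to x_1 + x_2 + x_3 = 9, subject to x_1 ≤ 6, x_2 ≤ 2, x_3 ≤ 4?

Without the upper bounds there are C(11,2) = 55 ways to split 9 among 3 variables.
Subtract solutions that violate a single cap (substitute x_i' = x_i − (cap_i+1)): x_1 ≥ 7 gives C(4,2) = 6; x_2 ≥ 3 gives C(8,2) = 28; x_3 ≥ 5 gives C(6,2) = 15. Together 49.
Add back pairs where two caps are both exceeded: 0 + 0 + 3 = 3.
By inclusion–exclusion the count is 55 − 49 + 3 = 9.

9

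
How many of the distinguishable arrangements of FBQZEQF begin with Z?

With the first slot taken by Z, it remains to arrange the other 6 letters (FBQEQF).
Those 6 letters have F appearing twice and Q appearing twice, giving (6)!/(2!·2!) = 180.

180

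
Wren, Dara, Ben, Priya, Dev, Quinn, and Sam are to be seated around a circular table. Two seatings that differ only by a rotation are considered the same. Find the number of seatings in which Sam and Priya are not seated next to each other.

480

Without the restriction there are (6)! = 720 seatings.
Those with Sam next to Priya: fuse the pair into one unit and seat 6 units around a circle — 2·(5)! = 240.
Subtracting, 720 − 240 = 480.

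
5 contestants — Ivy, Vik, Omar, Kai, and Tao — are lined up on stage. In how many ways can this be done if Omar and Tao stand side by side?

Treat {Omar, Tao} as a single unit. There are 4 units to order, and the pair itself can be ordered 2 ways.
So the count is 2·(4)! = 48.

48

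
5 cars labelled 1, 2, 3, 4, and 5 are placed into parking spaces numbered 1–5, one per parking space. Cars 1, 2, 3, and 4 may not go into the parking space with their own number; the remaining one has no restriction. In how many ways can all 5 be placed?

Let Aᵢ (for 1 ≤ i ≤ 4) be the placements that put car i in its forbidden parking space. Any j of these fix j positions, leaving (5−j)! ways to fill the rest, and there are C(4,j) ways to pick which j.
By inclusion–exclusion, the number of valid placements is Σ_{j=0}^{4} (−1)^j C(4,j)·(5−j)!.
Computing: 120 − 96 + 36 − 8 + 1 = 53.

53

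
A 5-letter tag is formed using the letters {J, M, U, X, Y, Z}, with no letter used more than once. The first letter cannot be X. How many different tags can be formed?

The first letter has 6−1 = 5 choices (anything except X).
The remaining 4 letters are filled from the other 5 symbols without repetition: 5 × 4 × 3 × 2 = 120.
Total: 5 × 120 = 600.

600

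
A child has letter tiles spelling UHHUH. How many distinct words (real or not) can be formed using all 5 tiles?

10

Letter multiplicities in UHHUH: H×3, U×2.
Dividing 5! = 120 by 3!·2! = 12 for the repeated letters gives 10.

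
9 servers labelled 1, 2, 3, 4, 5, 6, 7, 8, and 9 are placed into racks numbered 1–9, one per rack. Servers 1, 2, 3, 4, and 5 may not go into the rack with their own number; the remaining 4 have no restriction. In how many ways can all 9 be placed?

Let Aᵢ (for 1 ≤ i ≤ 5) be the placements that put server i in its forbidden rack. Any j of these fix j positions, leaving (9−j)! ways to fill the rest, and there are C(5,j) ways to pick which j.
By inclusion–exclusion, the number of valid placements is Σ_{j=0}^{5} (−1)^j C(5,j)·(9−j)!.
Computing: 362880 − 201600 + 50400 − 7200 + 600 − 24 = 205056.

205056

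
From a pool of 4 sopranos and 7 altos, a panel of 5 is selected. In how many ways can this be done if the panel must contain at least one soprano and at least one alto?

Unrestricted: C(11,5) = 462 ways to pick any 5 of the 11.
Subtract selections that omit an entire group: no sopranos → C(7,5) = 21; no altos → C(4,5) = 0.
Both groups omitted at once is impossible, so 462 − 21 = 441.

441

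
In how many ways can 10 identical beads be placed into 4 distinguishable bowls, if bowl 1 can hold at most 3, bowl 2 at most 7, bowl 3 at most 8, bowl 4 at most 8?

184

Without the upper bounds there are C(13,3) = 286 ways to split 10 among 4 bowls.
Subtract solutions that violate a single cap (substitute x_i' = x_i − (cap_i+1)): x_1 ≥ 4 gives C(9,3) = 84; x_2 ≥ 8 gives C(5,3) = 10; x_3 ≥ 9 gives C(4,3) = 4; x_4 ≥ 9 gives C(4,3) = 4. Together 102.
No two caps can be exceeded simultaneously, so the pair terms are all 0.
By inclusion–exclusion the count is 286 − 102 + 0 = 184.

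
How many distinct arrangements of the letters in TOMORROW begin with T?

Fix T in the first position and arrange the remaining 7 letters.
Those 7 letters have O appearing 3 times and R appearing twice, giving (7)!/(3!·2!) = 420.

420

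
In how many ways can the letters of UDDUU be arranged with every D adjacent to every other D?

Treat the 2 copies of D as a single block. The multiset to arrange is then {DD, U, U, U}, 4 items in all.
That gives (4)!/(3!) = 4 arrangements.

4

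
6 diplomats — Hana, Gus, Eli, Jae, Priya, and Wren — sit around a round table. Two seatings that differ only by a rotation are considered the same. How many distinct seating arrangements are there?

120

Around a circle, 6 distinct people have 6!/6 = (5)! = 120 rotationally distinct seatings.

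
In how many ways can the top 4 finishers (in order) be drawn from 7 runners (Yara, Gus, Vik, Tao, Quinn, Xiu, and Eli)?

840

There are 7 choices for 1st place, 6 for 2nd, and so on down to 4 for position 4.
That gives 7 × 6 × 5 × 4 = 840.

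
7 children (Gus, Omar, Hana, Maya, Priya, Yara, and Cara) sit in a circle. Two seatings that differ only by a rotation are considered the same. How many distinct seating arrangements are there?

Around a circle, 7 distinct people have 7!/7 = (6)! = 720 rotationally distinct seatings.

720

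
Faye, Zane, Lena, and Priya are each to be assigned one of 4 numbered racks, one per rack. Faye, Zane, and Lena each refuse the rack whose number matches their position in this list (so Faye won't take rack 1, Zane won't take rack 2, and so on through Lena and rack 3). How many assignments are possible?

11

Let Aᵢ (for i ∈ {1, 2, 3}) be the placements that put person i in their forbidden rack. Any j of these fix j positions, leaving (4−j)! ways to fill the rest, and there are C(3,j) ways to pick which j.
By inclusion–exclusion, the number of valid placements is Σ_{j=0}^{3} (−1)^j C(3,j)·(4−j)!.
Computing: 24 − 18 + 6 − 1 = 11.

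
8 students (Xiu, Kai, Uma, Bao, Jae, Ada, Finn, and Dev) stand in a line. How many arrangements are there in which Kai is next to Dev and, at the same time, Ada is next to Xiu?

2880

Treat {Kai,Dev} as one block (2 orders) and {Ada,Xiu} as another (2 orders).
That leaves 6 units to arrange: 2 × 2 × 6! = 4 × 720 = 2880.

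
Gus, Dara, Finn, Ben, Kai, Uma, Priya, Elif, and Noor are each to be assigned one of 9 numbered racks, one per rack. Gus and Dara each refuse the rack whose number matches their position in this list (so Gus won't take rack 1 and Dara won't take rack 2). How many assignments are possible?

Let Aᵢ (for i ∈ {1, 2}) be the placements that put person i in their forbidden rack. Any j of these fix j positions, leaving (9−j)! ways to fill the rest, and there are C(2,j) ways to pick which j.
By inclusion–exclusion, the number of valid placements is Σ_{j=0}^{2} (−1)^j C(2,j)·(9−j)!.
Computing: 362880 − 80640 + 5040 = 287280.

287280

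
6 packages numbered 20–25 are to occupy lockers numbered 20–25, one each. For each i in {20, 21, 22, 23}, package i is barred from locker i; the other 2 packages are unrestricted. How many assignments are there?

362

Let Aᵢ (for 20 ≤ i ≤ 23) be the placements that put package i in its forbidden locker. Any j of these fix j positions, leaving (6−j)! ways to fill the rest, and there are C(4,j) ways to pick which j.
By inclusion–exclusion, the number of valid placements is Σ_{j=0}^{4} (−1)^j C(4,j)·(6−j)!.
Computing: 720 − 480 + 144 − 24 + 2 = 362.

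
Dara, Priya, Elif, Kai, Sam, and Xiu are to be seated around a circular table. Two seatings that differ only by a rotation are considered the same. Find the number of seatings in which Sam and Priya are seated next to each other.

48

Glue Sam and Priya into a block (2 internal orders). Seating 5 units around a circle gives (4)! arrangements.
So 2 × (4)! = 2 × 24 = 48.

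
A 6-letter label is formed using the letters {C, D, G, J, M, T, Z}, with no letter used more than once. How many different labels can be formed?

With no repetition, fill the 6 letters in order: 7 choices, then 6, down to 2.
That product is 7 × 6 × 5 × 4 × 3 × 2 = 5040.

5040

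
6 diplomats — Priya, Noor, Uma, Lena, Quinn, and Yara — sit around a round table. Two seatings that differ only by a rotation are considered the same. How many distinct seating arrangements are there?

120

Fix one person's seat to break rotational symmetry; the remaining 5 people can be arranged in (5)! = 120 ways.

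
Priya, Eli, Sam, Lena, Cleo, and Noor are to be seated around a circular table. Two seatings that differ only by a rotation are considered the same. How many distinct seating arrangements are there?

Around a circle, 6 distinct people have 6!/6 = (5)! = 120 rotationally distinct seatings.

120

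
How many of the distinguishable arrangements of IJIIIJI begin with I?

15

Fix I in the first position and arrange the remaining 6 letters.
Those 6 letters have I appearing 4 times and J appearing twice, giving (6)!/(4!·2!) = 15.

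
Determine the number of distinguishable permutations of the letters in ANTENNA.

Letter multiplicities in ANTENNA: A×2, E×1, N×3, T×1.
The number of distinct arrangements is 7!/(3!·2!) = 5040/12 = 420.

420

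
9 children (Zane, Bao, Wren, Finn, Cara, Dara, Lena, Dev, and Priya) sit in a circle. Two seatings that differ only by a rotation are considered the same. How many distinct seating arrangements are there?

40320

Around a circle, 9 distinct people have 9!/9 = (8)! = 40320 rotationally distinct seatings.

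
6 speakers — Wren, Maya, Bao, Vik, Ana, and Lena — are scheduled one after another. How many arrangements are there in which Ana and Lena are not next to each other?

There are 6! = 720 arrangements in all. If Ana and Lena are adjacent, merging them into one block gives 2·(5)! = 240 arrangements.
So 720 − 240 = 480 arrangements keep them apart.

480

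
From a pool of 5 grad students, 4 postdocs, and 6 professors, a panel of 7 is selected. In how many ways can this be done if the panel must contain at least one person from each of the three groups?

Total 7-person selections from all 15: C(15,7) = 6435.
Selections missing a whole group: no grad students → C(10,7) = 120; no postdocs → C(11,7) = 330; no professors → C(9,7) = 36.
Add back selections omitting two groups (i.e. drawn from a single group): C(5,7) + C(4,7) + C(6,7) = 0.
By inclusion–exclusion: 6435 − 486 + 0 = 5949.

5949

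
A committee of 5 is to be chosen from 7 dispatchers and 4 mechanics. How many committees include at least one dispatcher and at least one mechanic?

Total 5-person selections from all 11: C(11,5) = 462.
Subtract selections that omit an entire group: no dispatchers → C(4,5) = 0; no mechanics → C(7,5) = 21.
Both groups omitted at once is impossible, so 462 − 21 = 441.

441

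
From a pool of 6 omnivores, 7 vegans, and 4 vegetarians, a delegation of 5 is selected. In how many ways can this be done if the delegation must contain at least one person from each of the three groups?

Unrestricted: C(17,5) = 6188 ways to pick any 5 of the 17.
Subtract selections that omit an entire group: no omnivores → C(11,5) = 462; no vegans → C(10,5) = 252; no vegetarians → C(13,5) = 1287.
Add back selections omitting two groups (i.e. drawn from a single group): C(6,5) + C(7,5) + C(4,5) = 27.
By inclusion–exclusion: 6188 − 2001 + 27 = 4214.

4214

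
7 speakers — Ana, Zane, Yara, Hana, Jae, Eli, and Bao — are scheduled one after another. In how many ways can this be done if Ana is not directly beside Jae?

There are 7! = 5040 arrangements in all. If Ana and Jae are adjacent, merging them into one block gives 2·(6)! = 1440 arrangements.
Complementary counting: 5040 − 1440 = 3600.

3600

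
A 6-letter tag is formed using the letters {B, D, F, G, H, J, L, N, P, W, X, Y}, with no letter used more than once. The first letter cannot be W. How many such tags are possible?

The first letter has 12−1 = 11 choices (anything except W).
The remaining 5 letters are filled from the other 11 symbols without repetition: 11 × 10 × 9 × 8 × 7 = 55440.
Total: 11 × 55440 = 609840.

609840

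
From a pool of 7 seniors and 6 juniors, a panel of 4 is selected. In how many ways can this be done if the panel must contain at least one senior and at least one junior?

665

Total 4-person selections from all 13: C(13,4) = 715.
Subtract selections that omit an entire group: no seniors → C(6,4) = 15; no juniors → C(7,4) = 35.
Both groups omitted at once is impossible, so 715 − 50 = 665.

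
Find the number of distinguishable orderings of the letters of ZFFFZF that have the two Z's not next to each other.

There are 6!/(4!·2!) = 15 arrangements of ZFFFZF in total.
If the two Z's are adjacent, glue them into one block, leaving 5 items to arrange: (5)!/(4!) = 5 ways.
Hence 15 − 5 = 10.

10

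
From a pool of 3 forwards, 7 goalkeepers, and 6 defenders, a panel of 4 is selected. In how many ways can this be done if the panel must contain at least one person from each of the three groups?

Total 4-person selections from all 16: C(16,4) = 1820.
Subtract selections that omit an entire group: no forwards → C(13,4) = 715; no goalkeepers → C(9,4) = 126; no defenders → C(10,4) = 210.
Add back selections omitting two groups (i.e. drawn from a single group): C(3,4) + C(7,4) + C(6,4) = 50.
By inclusion–exclusion: 1820 − 1051 + 50 = 819.

819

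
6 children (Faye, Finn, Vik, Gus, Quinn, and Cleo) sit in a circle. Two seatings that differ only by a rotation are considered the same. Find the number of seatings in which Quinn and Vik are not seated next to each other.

Without the restriction there are (5)! = 120 seatings.
Those with Quinn next to Vik: fuse the pair into one unit and seat 5 units around a circle — 2·(4)! = 48.
Subtracting, 120 − 48 = 72.

72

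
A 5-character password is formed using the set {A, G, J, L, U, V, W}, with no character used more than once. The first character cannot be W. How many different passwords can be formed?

The first character has 7−1 = 6 choices (anything except W).
The remaining 4 characters are filled from the other 6 symbols without repetition: 6 × 5 × 4 × 3 = 360.
Total: 6 × 360 = 2160.

2160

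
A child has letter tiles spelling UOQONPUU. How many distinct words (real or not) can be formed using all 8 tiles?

3360

The 8 letters of UOQONPUU have repeats: O appearing twice and U appearing 3 times.
The number of distinct arrangements is 8!/(3!·2!) = 40320/12 = 3360.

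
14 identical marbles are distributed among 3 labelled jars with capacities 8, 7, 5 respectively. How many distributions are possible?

Ignoring the caps, the number of non-negative solutions to x_1+…+x_3 = 14 is C(16,2) = 120.
Subtract solutions that violate a single cap (substitute x_i' = x_i − (cap_i+1)): x_1 ≥ 9 gives C(7,2) = 21; x_2 ≥ 8 gives C(8,2) = 28; x_3 ≥ 6 gives C(10,2) = 45. Together 94.
Add back pairs where two caps are both exceeded: 0 + 0 + 1 = 1.
By inclusion–exclusion the count is 120 − 94 + 1 = 27.

27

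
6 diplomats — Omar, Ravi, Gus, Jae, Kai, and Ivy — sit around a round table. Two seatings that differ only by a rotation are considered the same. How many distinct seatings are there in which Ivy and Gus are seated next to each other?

48

Glue Ivy and Gus into a block (2 internal orders). Seating 5 units around a circle gives (4)! arrangements.
So 2 × (4)! = 2 × 24 = 48.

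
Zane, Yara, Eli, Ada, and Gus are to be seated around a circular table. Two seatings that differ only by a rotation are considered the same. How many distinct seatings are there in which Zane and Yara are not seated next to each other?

12

Without the restriction there are (4)! = 24 seatings.
Seatings with Zane beside Yara: treat them as a block with 2 internal orders, giving 2 × (3)! = 12.
Subtracting, 24 − 12 = 12.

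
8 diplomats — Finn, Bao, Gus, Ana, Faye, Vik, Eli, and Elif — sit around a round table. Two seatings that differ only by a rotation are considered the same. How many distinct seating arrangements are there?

Around a circle, 8 distinct people have 8!/8 = (7)! = 5040 rotationally distinct seatings.

5040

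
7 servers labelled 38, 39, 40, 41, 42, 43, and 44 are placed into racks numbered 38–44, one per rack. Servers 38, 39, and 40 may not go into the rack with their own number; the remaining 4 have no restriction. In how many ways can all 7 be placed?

Let Aᵢ (for i ∈ {38, 39, 40}) be the placements that put server i in its forbidden rack. Any j of these fix j positions, leaving (7−j)! ways to fill the rest, and there are C(3,j) ways to pick which j.
By inclusion–exclusion, the number of valid placements is Σ_{j=0}^{3} (−1)^j C(3,j)·(7−j)!.
Computing: 5040 − 2160 + 360 − 24 = 3216.

3216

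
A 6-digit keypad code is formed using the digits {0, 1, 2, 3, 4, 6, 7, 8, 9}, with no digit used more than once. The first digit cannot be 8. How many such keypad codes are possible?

The first digit has 9−1 = 8 choices (anything except 8).
The remaining 5 digits are filled from the other 8 symbols without repetition: 8 × 7 × 6 × 5 × 4 = 6720.
Total: 8 × 6720 = 53760.

53760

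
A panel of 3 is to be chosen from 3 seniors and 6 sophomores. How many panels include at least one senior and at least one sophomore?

63

With no constraint there are C(9,3) = 84 possible selections.
Subtract selections that omit an entire group: no seniors → C(6,3) = 20; no sophomores → C(3,3) = 1.
Both groups omitted at once is impossible, so 84 − 21 = 63.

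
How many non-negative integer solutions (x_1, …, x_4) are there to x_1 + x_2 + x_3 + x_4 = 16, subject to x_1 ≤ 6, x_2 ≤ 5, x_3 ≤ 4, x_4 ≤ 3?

10

By stars and bars, unrestricted non-negative solutions to x_1+…+x_4 = 16 number C(16+3,3) = 969.
Subtract solutions that violate a single cap (substitute x_i' = x_i − (cap_i+1)): x_1 ≥ 7 gives C(12,3) = 220; x_2 ≥ 6 gives C(13,3) = 286; x_3 ≥ 5 gives C(14,3) = 364; x_4 ≥ 4 gives C(15,3) = 455. Together 1325.
Add back pairs where two caps are both exceeded: 20 + 35 + 56 + 56 + 84 + 120 = 371.
Subtract triples: 0 + 0 + 1 + 4 = 5.
By inclusion–exclusion the count is 969 − 1325 + 371 − 5 = 10.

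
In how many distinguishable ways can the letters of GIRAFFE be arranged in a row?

2520

The 7 letters of GIRAFFE have repeats: F appearing twice.
So there are 7! / (2!) = 2520 distinguishable arrangements.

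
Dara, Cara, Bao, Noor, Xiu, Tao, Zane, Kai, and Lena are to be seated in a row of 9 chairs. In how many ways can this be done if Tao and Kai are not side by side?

282240

Of the 9! = 362880 arrangements, those with Tao and Kai adjacent number 2 × 8! = 80640 (treat the pair as a block with 2 internal orders).
So 362880 − 80640 = 282240 arrangements keep them apart.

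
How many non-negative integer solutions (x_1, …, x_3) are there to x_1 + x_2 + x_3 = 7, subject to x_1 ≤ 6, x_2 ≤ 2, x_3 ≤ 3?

11

By stars and bars, unrestricted non-negative solutions to x_1+…+x_3 = 7 number C(7+2,2) = 36.
Subtract solutions that violate a single cap (substitute x_i' = x_i − (cap_i+1)): x_1 ≥ 7 gives C(2,2) = 1; x_2 ≥ 3 gives C(6,2) = 15; x_3 ≥ 4 gives C(5,2) = 10. Together 26.
Add back pairs where two caps are both exceeded: 0 + 0 + 1 = 1.
By inclusion–exclusion the count is 36 − 26 + 1 = 11.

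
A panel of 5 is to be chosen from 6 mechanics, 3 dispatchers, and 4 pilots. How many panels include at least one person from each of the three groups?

Unrestricted: C(13,5) = 1287 ways to pick any 5 of the 13.
Subtract selections that omit an entire group: no mechanics → C(7,5) = 21; no dispatchers → C(10,5) = 252; no pilots → C(9,5) = 126.
Add back selections omitting two groups (i.e. drawn from a single group): C(6,5) + C(3,5) + C(4,5) = 6.
By inclusion–exclusion: 1287 − 399 + 6 = 894.

894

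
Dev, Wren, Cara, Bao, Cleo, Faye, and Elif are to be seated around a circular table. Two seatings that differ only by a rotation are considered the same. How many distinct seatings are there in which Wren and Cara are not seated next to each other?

480

Without the restriction there are (6)! = 720 seatings.
Those with Wren next to Cara: fuse the pair into one unit and seat 6 units around a circle — 2·(5)! = 240.
Subtracting, 720 − 240 = 480.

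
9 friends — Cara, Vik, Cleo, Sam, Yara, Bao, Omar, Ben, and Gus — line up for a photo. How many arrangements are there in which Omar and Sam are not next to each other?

Of the 9! = 362880 arrangements, those with Omar and Sam adjacent number 2 × 8! = 80640 (treat the pair as a block with 2 internal orders).
So 362880 − 80640 = 282240 arrangements keep them apart.

282240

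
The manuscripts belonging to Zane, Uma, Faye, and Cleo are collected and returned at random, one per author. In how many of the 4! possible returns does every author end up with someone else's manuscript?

9

Let Aᵢ be the assignments in which author i gets their own manuscript. We want the size of the complement of A₁∪…∪A_4.
By inclusion–exclusion this is Σ_{j=0}^{4} (−1)^j C(4,j)·(4−j)!.
Computing: 24 − 24 + 12 − 4 + 1 = 9.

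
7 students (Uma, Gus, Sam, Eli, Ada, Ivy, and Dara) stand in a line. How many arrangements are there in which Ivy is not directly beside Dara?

Of the 7! = 5040 arrangements, those with Ivy and Dara adjacent number 2 × 6! = 1440 (treat the pair as a block with 2 internal orders).
Complementary counting: 5040 − 1440 = 3600.

3600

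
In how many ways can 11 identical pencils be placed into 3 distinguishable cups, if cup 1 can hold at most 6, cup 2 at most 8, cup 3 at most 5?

36

Without the upper bounds there are C(13,2) = 78 ways to split 11 among 3 cups.
Subtract solutions that violate a single cap (substitute x_i' = x_i − (cap_i+1)): x_1 ≥ 7 gives C(6,2) = 15; x_2 ≥ 9 gives C(4,2) = 6; x_3 ≥ 6 gives C(7,2) = 21. Together 42.
No two caps can be exceeded simultaneously, so the pair terms are all 0.
By inclusion–exclusion the count is 78 − 42 + 0 = 36.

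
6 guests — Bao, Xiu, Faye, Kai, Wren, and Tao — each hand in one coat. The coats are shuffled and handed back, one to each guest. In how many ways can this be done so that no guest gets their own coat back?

Count assignments avoiding every fixed point. For any j of the 6 guests fixed to their own coat, the other 6−j can be arranged in (6−j)! ways.
By inclusion–exclusion this is Σ_{j=0}^{6} (−1)^j C(6,j)·(6−j)!.
Computing: 720 − 720 + 360 − 120 + 30 − 6 + 1 = 265.

265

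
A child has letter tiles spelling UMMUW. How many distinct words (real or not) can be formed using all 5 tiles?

The 5 letters of UMMUW have repeats: M appearing twice and U appearing twice.
The number of distinct arrangements is 5!/(2!·2!) = 120/4 = 30.

30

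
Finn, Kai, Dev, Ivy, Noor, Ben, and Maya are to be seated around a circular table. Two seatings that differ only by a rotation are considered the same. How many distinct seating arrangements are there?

720

Around a circle, 7 distinct people have 7!/7 = (6)! = 720 rotationally distinct seatings.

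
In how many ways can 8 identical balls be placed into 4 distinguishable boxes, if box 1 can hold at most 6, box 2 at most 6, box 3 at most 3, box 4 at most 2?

70

Without the upper bounds there are C(11,3) = 165 ways to split 8 among 4 boxes.
Subtract solutions that violate a single cap (substitute x_i' = x_i − (cap_i+1)): x_1 ≥ 7 gives C(4,3) = 4; x_2 ≥ 7 gives C(4,3) = 4; x_3 ≥ 4 gives C(7,3) = 35; x_4 ≥ 3 gives C(8,3) = 56. Together 99.
Add back pairs where two caps are both exceeded: 0 + 0 + 0 + 0 + 0 + 4 = 4.
By inclusion–exclusion the count is 165 − 99 + 4 = 70.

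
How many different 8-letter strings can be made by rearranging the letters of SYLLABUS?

10080

SYLLABUS has 8 letters with L appearing twice and S appearing twice.
The number of distinct arrangements is 8!/(2!·2!) = 40320/4 = 10080.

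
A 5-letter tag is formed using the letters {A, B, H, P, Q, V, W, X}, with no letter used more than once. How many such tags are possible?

6720

This is a permutation of 5 out of 8: P(8,5) = 8!/3!.
That product is 8 × 7 × 6 × 5 × 4 = 6720.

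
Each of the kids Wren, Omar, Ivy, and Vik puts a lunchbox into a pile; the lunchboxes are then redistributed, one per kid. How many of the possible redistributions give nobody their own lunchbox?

9

Let Aᵢ be the assignments in which kid i gets their own lunchbox. We want the size of the complement of A₁∪…∪A_4.
By inclusion–exclusion this is Σ_{j=0}^{4} (−1)^j C(4,j)·(4−j)!.
Computing: 24 − 24 + 12 − 4 + 1 = 9.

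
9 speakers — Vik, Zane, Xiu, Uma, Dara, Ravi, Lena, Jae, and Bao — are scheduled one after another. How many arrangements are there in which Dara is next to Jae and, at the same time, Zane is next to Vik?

20160

Treat {Dara,Jae} as one block (2 orders) and {Zane,Vik} as another (2 orders).
That leaves 7 units to arrange: 2 × 2 × 7! = 4 × 5040 = 20160.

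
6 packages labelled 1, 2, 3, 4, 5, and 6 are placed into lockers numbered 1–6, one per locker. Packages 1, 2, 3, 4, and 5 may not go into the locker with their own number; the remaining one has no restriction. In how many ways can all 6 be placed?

309

Let Aᵢ (for 1 ≤ i ≤ 5) be the placements that put package i in its forbidden locker. Any j of these fix j positions, leaving (6−j)! ways to fill the rest, and there are C(5,j) ways to pick which j.
By inclusion–exclusion, the number of valid placements is Σ_{j=0}^{5} (−1)^j C(5,j)·(6−j)!.
Computing: 720 − 600 + 240 − 60 + 10 − 1 = 309.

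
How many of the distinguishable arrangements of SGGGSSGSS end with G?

56

Fix G in the last position and arrange the remaining 8 letters.
Those 8 letters have G appearing 3 times and S appearing 5 times, giving (8)!/(5!·3!) = 56.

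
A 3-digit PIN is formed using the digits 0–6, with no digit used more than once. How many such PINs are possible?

Choose and order 3 of the 7 symbols: the first digit has 7 options, the next 6, then 5.
7 × 6 × 5 = 210.

210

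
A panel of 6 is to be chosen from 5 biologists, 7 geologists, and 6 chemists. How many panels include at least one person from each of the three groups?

15470

Total 6-person selections from all 18: C(18,6) = 18564.
Subtract selections that omit an entire group: no biologists → C(13,6) = 1716; no geologists → C(11,6) = 462; no chemists → C(12,6) = 924.
Add back selections omitting two groups (i.e. drawn from a single group): C(5,6) + C(7,6) + C(6,6) = 8.
By inclusion–exclusion: 18564 − 3102 + 8 = 15470.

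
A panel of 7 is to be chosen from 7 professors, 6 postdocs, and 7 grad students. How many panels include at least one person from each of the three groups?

Total 7-person selections from all 20: C(20,7) = 77520.
Selections missing a whole group: no professors → C(13,7) = 1716; no postdocs → C(14,7) = 3432; no grad students → C(13,7) = 1716.
Add back selections omitting two groups (i.e. drawn from a single group): C(7,7) + C(6,7) + C(7,7) = 2.
By inclusion–exclusion: 77520 − 6864 + 2 = 70658.

70658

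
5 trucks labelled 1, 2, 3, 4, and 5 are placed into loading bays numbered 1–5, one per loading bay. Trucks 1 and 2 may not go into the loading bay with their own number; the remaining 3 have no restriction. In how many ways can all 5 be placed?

Let Aᵢ (for i ∈ {1, 2}) be the placements that put truck i in its forbidden loading bay. Any j of these fix j positions, leaving (5−j)! ways to fill the rest, and there are C(2,j) ways to pick which j.
By inclusion–exclusion, the number of valid placements is Σ_{j=0}^{2} (−1)^j C(2,j)·(5−j)!.
Computing: 120 − 48 + 6 = 78.

78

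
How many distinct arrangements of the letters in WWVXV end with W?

12

Fix W in the last position and arrange the remaining 4 letters.
Those 4 letters have V appearing twice, giving (4)!/(2!) = 12.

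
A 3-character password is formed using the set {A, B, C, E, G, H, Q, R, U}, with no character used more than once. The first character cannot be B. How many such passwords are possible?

448

The first character has 9−1 = 8 choices (anything except B).
The remaining 2 characters are filled from the other 8 symbols without repetition: 8 × 7 = 56.
Total: 8 × 56 = 448.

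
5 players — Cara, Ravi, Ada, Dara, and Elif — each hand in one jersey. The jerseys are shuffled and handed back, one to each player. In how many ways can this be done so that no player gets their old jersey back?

Let Aᵢ be the assignments in which player i gets their old jersey. We want the size of the complement of A₁∪…∪A_5.
By inclusion–exclusion this is Σ_{j=0}^{5} (−1)^j C(5,j)·(5−j)!.
Computing: 120 − 120 + 60 − 20 + 5 − 1 = 44.

44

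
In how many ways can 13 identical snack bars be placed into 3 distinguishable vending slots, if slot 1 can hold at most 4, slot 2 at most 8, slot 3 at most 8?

Ignoring the caps, the number of non-negative solutions to x_1+…+x_3 = 13 is C(15,2) = 105.
Subtract solutions that violate a single cap (substitute x_i' = x_i − (cap_i+1)): x_1 ≥ 5 gives C(10,2) = 45; x_2 ≥ 9 gives C(6,2) = 15; x_3 ≥ 9 gives C(6,2) = 15. Together 75.
No two caps can be exceeded simultaneously, so the pair terms are all 0.
By inclusion–exclusion the count is 105 − 75 + 0 = 30.

30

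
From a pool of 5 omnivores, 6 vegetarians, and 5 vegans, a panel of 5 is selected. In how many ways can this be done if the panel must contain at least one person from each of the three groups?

Total 5-person selections from all 16: C(16,5) = 4368.
Subtract selections that omit an entire group: no omnivores → C(11,5) = 462; no vegetarians → C(10,5) = 252; no vegans → C(11,5) = 462.
Add back selections omitting two groups (i.e. drawn from a single group): C(5,5) + C(6,5) + C(5,5) = 8.
By inclusion–exclusion: 4368 − 1176 + 8 = 3200.

3200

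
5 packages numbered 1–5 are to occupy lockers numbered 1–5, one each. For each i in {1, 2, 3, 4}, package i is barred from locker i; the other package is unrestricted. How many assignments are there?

53

Let Aᵢ (for 1 ≤ i ≤ 4) be the placements that put package i in its forbidden locker. Any j of these fix j positions, leaving (5−j)! ways to fill the rest, and there are C(4,j) ways to pick which j.
By inclusion–exclusion, the number of valid placements is Σ_{j=0}^{4} (−1)^j C(4,j)·(5−j)!.
Computing: 120 − 96 + 36 − 8 + 1 = 53.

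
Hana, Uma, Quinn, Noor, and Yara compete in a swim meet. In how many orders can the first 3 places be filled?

60

There are 5 choices for 1st place, 4 for 2nd, and 3 for 3rd.
That gives 5 × 4 × 3 = 60.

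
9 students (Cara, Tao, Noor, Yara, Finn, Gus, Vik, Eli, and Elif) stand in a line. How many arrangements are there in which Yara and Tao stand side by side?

80640

Treat {Yara, Tao} as a single unit. There are 8 units to order, and the pair itself can be ordered 2 ways.
That gives 2 × 8! = 2 × 40320 = 80640.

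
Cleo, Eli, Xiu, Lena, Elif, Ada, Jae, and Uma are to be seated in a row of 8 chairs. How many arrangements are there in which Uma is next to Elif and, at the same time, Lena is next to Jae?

Treat {Uma,Elif} as one block (2 orders) and {Lena,Jae} as another (2 orders).
That leaves 6 units to arrange: 2 × 2 × 6! = 4 × 720 = 2880.

2880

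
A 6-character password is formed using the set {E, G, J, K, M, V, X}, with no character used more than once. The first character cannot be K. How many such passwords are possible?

4320

The first character has 7−1 = 6 choices (anything except K).
The remaining 5 characters are filled from the other 6 symbols without repetition: 6 × 5 × 4 × 3 × 2 = 720.
Total: 6 × 720 = 4320.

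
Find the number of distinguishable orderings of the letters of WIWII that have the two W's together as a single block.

4

Treat the 2 copies of W as a single block. The multiset to arrange is then {WW, I, I, I}, 4 items in all.
That gives (4)!/(3!) = 4 arrangements.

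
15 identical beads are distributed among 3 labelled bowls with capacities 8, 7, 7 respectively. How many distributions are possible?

By stars and bars, unrestricted non-negative solutions to x_1+…+x_3 = 15 number C(15+2,2) = 136.
Subtract solutions that violate a single cap (substitute x_i' = x_i − (cap_i+1)): x_1 ≥ 9 gives C(8,2) = 28; x_2 ≥ 8 gives C(9,2) = 36; x_3 ≥ 8 gives C(9,2) = 36. Together 100.
No two caps can be exceeded simultaneously, so the pair terms are all 0.
By inclusion–exclusion the count is 136 − 100 + 0 = 36.

36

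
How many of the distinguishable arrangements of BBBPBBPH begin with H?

21

Fix H in the first position and arrange the remaining 7 letters.
Those 7 letters have B appearing 5 times and P appearing twice, giving (7)!/(5!·2!) = 21.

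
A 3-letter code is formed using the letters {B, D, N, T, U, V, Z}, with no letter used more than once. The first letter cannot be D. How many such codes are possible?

The first letter has 7−1 = 6 choices (anything except D).
The remaining 2 letters are filled from the other 6 symbols without repetition: 6 × 5 = 30.
Total: 6 × 30 = 180.

180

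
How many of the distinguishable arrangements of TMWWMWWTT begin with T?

With the first slot taken by T, it remains to arrange the other 8 letters (MWWMWWTT).
Those 8 letters have M appearing twice, T appearing twice, and W appearing 4 times, giving (8)!/(4!·2!·2!) = 420.

420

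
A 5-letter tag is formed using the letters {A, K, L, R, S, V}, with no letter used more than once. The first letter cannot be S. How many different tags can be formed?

The first letter has 6−1 = 5 choices (anything except S).
The remaining 4 letters are filled from the other 5 symbols without repetition: 5 × 4 × 3 × 2 = 120.
Total: 5 × 120 = 600.

600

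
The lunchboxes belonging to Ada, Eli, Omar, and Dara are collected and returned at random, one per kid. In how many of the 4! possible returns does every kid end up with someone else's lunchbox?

9

This is the derangement count D_4: permutations of 4 items with no fixed point.
By inclusion–exclusion this is Σ_{j=0}^{4} (−1)^j C(4,j)·(4−j)!.
Computing: 24 − 24 + 12 − 4 + 1 = 9.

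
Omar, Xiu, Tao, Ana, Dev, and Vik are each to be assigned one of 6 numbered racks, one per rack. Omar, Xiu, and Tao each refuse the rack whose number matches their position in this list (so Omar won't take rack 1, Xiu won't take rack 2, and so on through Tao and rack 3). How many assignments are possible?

Let Aᵢ (for i ∈ {1, 2, 3}) be the placements that put person i in their forbidden rack. Any j of these fix j positions, leaving (6−j)! ways to fill the rest, and there are C(3,j) ways to pick which j.
By inclusion–exclusion, the number of valid placements is Σ_{j=0}^{3} (−1)^j C(3,j)·(6−j)!.
Computing: 720 − 360 + 72 − 6 = 426.

426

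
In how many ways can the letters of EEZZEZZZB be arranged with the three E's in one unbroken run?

42

Treat the 3 copies of E as a single block. The multiset to arrange is then {EEE, B, Z, Z, Z, Z, Z}, 7 items in all.
That gives (7)!/(5!) = 42 arrangements.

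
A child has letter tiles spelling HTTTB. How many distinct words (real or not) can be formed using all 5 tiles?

Letter multiplicities in HTTTB: B×1, H×1, T×3.
Dividing 5! = 120 by 3! = 6 for the repeated letters gives 20.

20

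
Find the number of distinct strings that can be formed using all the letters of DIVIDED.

DIVIDED has 7 letters with D appearing 3 times and I appearing twice.
The number of distinct arrangements is 7!/(3!·2!) = 5040/12 = 420.

420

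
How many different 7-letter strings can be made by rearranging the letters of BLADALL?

Letter multiplicities in BLADALL: A×2, B×1, D×1, L×3.
So there are 7! / (3!·2!) = 420 distinguishable arrangements.

420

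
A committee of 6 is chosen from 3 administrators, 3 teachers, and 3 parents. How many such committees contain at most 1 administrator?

19

Split by how many administrators are chosen (0 through 1).
Sum: C(3,0)·C(6,6) + C(3,1)·C(6,5) = 1 + 18 = 19.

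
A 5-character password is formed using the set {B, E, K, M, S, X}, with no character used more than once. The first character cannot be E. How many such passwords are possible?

The first character has 6−1 = 5 choices (anything except E).
The remaining 4 characters are filled from the other 5 symbols without repetition: 5 × 4 × 3 × 2 = 120.
Total: 5 × 120 = 600.

600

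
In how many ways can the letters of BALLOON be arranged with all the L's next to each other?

Treat the 2 copies of L as a single block. The multiset to arrange is then {LL, A, B, N, O, O}, 6 items in all.
That gives (6)!/(2!) = 360 arrangements.

360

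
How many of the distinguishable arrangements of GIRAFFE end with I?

360

With the last slot taken by I, it remains to arrange the other 6 letters (GRAFFE).
Those 6 letters have F appearing twice, giving (6)!/(2!) = 360.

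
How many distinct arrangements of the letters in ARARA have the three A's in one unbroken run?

Treat the 3 copies of A as a single block. The multiset to arrange is then {AAA, R, R}, 3 items in all.
That gives (3)!/(2!) = 3 arrangements.

3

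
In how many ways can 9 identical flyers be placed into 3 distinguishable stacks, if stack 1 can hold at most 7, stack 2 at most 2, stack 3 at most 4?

12

By stars and bars, unrestricted non-negative solutions to x_1+…+x_3 = 9 number C(9+2,2) = 55.
Subtract solutions that violate a single cap (substitute x_i' = x_i − (cap_i+1)): x_1 ≥ 8 gives C(3,2) = 3; x_2 ≥ 3 gives C(8,2) = 28; x_3 ≥ 5 gives C(6,2) = 15. Together 46.
Add back pairs where two caps are both exceeded: 0 + 0 + 3 = 3.
By inclusion–exclusion the count is 55 − 46 + 3 = 12.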